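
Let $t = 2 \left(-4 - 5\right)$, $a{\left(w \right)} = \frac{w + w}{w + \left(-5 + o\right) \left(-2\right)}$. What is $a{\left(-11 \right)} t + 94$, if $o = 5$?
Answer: $58$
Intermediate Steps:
$a{\left(w \right)} = 2$ ($a{\left(w \right)} = \frac{w + w}{w + \left(-5 + 5\right) \left(-2\right)} = \frac{2 w}{w + 0 \left(-2\right)} = \frac{2 w}{w + 0} = \frac{2 w}{w} = 2$)
$t = -18$ ($t = 2 \left(-9\right) = -18$)
$a{\left(-11 \right)} t + 94 = 2 \left(-18\right) + 94 = -36 + 94 = 58$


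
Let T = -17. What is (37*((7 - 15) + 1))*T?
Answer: 4403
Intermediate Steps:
(37*((7 - 15) + 1))*T = (37*((7 - 15) + 1))*(-17) = (37*(-8 + 1))*(-17) = (37*(-7))*(-17) = -259*(-17) = 4403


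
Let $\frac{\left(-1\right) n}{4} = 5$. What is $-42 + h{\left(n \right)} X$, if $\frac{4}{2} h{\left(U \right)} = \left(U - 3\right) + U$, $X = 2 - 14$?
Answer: $216$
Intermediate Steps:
$n = -20$ ($n = \left(-4\right) 5 = -20$)
$X = -12$ ($X = 2 - 14 = -12$)
$h{\left(U \right)} = - \frac{3}{2} + U$ ($h{\left(U \right)} = \frac{\left(U - 3\right) + U}{2} = \frac{\left(-3 + U\right) + U}{2} = \frac{-3 + 2 U}{2} = - \frac{3}{2} + U$)
$-42 + h{\left(n \right)} X = -42 + \left(- \frac{3}{2} - 20\right) \left(-12\right) = -42 - -258 = -42 + 258 = 216$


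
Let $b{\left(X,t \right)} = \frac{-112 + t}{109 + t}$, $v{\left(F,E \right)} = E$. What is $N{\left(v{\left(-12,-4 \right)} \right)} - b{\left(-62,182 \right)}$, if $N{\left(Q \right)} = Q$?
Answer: $- \frac{1234}{291} \approx -4.2405$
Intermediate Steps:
$b{\left(X,t \right)} = \frac{-112 + t}{109 + t}$
$N{\left(v{\left(-12,-4 \right)} \right)} - b{\left(-62,182 \right)} = -4 - \frac{-112 + 182}{109 + 182} = -4 - \frac{1}{291} \cdot 70 = -4 - \frac{70}{291} = - \frac{1234}{291}$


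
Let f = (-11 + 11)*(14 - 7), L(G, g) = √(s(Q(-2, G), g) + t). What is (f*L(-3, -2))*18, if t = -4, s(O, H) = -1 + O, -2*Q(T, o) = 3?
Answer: 0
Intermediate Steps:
Q(T, o) = -3/2 (Q(T, o) = -½*3 = -3/2)
L(G, g) = I*√26/2 (L(G, g) = √((-1 - 3/2) - 4) = √(-5/2 - 4) = √(-13/2) = I*√26/2)
f = 0 (f = 0*7 = 0)
(f*L(-3, -2))*18 = (0*(I*√26/2))*18 = 0*18 = 0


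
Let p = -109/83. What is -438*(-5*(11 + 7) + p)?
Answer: 3319602/83 ≈ 39995.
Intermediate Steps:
p = -109/83 (p = -109*1/83 = -109/83 ≈ -1.3133)
-438*(-5*(11 + 7) + p) = -438*(-5*(11 + 7) - 109/83) = -438*(-5*18 - 109/83) = -438*(-90 - 109/83) = -438*(-7579/83) = 3319602/83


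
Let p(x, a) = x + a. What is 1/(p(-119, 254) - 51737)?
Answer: -1/51602 ≈ -1.9379e-5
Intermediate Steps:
p(x, a) = a + x
1/(p(-119, 254) - 51737) = 1/((254 - 119) - 51737) = 1/(135 - 51737) = 1/(-51602) = -1/51602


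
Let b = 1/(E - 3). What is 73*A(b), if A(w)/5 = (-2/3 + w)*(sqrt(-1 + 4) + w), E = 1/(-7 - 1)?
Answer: 43216/375 - 5402*sqrt(3)/15 ≈ -508.53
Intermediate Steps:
E = -1/8 (E = 1/(-8) = -1/8 ≈ -0.12500)
b = -8/25 (b = 1/(-1/8 - 3) = 1/(-25/8) = -8/25 ≈ -0.32000)
A(w) = 5*(-2/3 + w)*(w + sqrt(3)) (A(w) = 5*((-2/3 + w)*(sqrt(-1 + 4) + w)) = 5*((-2*1/3 + w)*(sqrt(3) + w)) = 5*((-2/3 + w)*(w + sqrt(3))) = 5*(-2/3 + w)*(w + sqrt(3)))
73*A(b) = 73*(5*(-8/25)**2 - 10/3*(-8/25) - 10*sqrt(3)/3 + 5*(-8/25)*sqrt(3)) = 73*(5*(64/625) + 16/15 - 10*sqrt(3)/3 - 8*sqrt(3)/5) = 73*(64/125 + 16/15 - 10*sqrt(3)/3 - 8*sqrt(3)/5) = 73*(592/375 - 74*sqrt(3)/15) = 43216/375 - 5402*sqrt(3)/15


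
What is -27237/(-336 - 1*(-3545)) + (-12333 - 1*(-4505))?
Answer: -25147289/3209 ≈ -7836.5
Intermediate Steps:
-27237/(-336 - 1*(-3545)) + (-12333 - 1*(-4505)) = -27237/(-336 + 3545) + (-12333 + 4505) = -27237/3209 - 7828 = -25147289/3209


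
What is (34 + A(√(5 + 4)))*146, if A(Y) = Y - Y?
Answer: 4964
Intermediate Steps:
A(Y) = 0
(34 + A(√(5 + 4)))*146 = (34 + 0)*146 = 34*146 = 4964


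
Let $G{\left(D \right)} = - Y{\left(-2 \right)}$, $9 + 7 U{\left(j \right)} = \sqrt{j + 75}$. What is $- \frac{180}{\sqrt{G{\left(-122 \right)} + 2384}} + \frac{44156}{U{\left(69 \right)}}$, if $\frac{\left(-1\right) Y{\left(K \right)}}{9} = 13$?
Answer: $\frac{309092}{3} - \frac{180 \sqrt{2501}}{2501} \approx 1.0303 \cdot 10^{5}$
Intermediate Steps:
$U{\left(j \right)} = - \frac{9}{7} + \frac{\sqrt{75 + j}}{7}$ ($U{\left(j \right)} = - \frac{9}{7} + \frac{\sqrt{j + 75}}{7} = - \frac{9}{7} + \frac{\sqrt{75 + j}}{7}$)
$Y{\left(K \right)} = -117$ ($Y{\left(K \right)} = \left(-9\right) 13 = -117$)
$G{\left(D \right)} = 117$ ($G{\left(D \right)} = \left(-1\right) \left(-117\right) = 117$)
$- \frac{180}{\sqrt{G{\left(-122 \right)} + 2384}} + \frac{44156}{U{\left(69 \right)}} = - \frac{180}{\sqrt{117 + 2384}} + \frac{44156}{- \frac{9}{7} + \frac{\sqrt{75 + 69}}{7}} = - \frac{180}{\sqrt{2501}} + \frac{44156}{- \frac{9}{7} + \frac{\sqrt{144}}{7}} = - 180 \frac{\sqrt{2501}}{2501} + \frac{44156}{- \frac{9}{7} + \frac{1}{7} \cdot 12} = - \frac{180 \sqrt{2501}}{2501} + \frac{44156}{- \frac{9}{7} + \frac{12}{7}} = - \frac{180 \sqrt{2501}}{2501} + \frac{44156}{\frac{3}{7}} = - \frac{180 \sqrt{2501}}{2501} + 44156 \cdot \frac{7}{3} = - \frac{180 \sqrt{2501}}{2501} + \frac{309092}{3} = \frac{309092}{3} - \frac{180 \sqrt{2501}}{2501}$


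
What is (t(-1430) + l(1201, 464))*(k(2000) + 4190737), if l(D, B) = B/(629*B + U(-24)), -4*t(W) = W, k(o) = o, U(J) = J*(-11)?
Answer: 109465407319317/73030 ≈ 1.4989e+9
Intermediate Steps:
U(J) = -11*J
t(W) = -W/4
l(D, B) = B/(264 + 629*B) (l(D, B) = B/(629*B - 11*(-24)) = B/(629*B + 264) = B/(264 + 629*B))
(t(-1430) + l(1201, 464))*(k(2000) + 4190737) = (-¼*(-1430) + 464/(264 + 629*464))*(2000 + 4190737) = (715/2 + 464/(264 + 291856))*4192737 = (715/2 + 464/292120)*4192737 = (715/2 + 464*(1/292120))*4192737 = (715/2 + 58/36515)*4192737 = (26108341/73030)*4192737 = 109465407319317/73030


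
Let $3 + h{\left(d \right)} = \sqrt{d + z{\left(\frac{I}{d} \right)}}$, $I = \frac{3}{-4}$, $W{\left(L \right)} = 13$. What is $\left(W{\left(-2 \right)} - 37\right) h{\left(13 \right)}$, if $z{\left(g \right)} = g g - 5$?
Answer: $72 - \frac{6 \sqrt{21641}}{13} \approx 4.1036$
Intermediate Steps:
$I = - \frac{3}{4}$ ($I = 3 \left(- \frac{1}{4}\right) = - \frac{3}{4} \approx -0.75$)
$z{\left(g \right)} = -5 + g^{2}$ ($z{\left(g \right)} = g^{2} - 5 = -5 + g^{2}$)
$h{\left(d \right)} = -3 + \sqrt{-5 + d + \frac{9}{16 d^{2}}}$ ($h{\left(d \right)} = -3 + \sqrt{d + \left(-5 + \left(- \frac{3}{4 d}\right)^{2}\right)} = -3 + \sqrt{d - \left(5 - \frac{9}{16 d^{2}}\right)} = -3 + \sqrt{-5 + d + \frac{9}{16 d^{2}}}$)
$\left(W{\left(-2 \right)} - 37\right) h{\left(13 \right)} = \left(13 - 37\right) \left(-3 + \frac{\sqrt{-80 + \frac{9}{169} + 16 \cdot 13}}{4}\right) = - 24 \left(-3 + \frac{\sqrt{-80 + 9 \cdot \frac{1}{169} + 208}}{4}\right) = - 24 \left(-3 + \frac{\sqrt{-80 + \frac{9}{169} + 208}}{4}\right) = - 24 \left(-3 + \frac{\sqrt{\frac{21641}{169}}}{4}\right) = - 24 \left(-3 + \frac{\frac{1}{13} \sqrt{21641}}{4}\right) = - 24 \left(-3 + \frac{\sqrt{21641}}{52}\right) = 72 - \frac{6 \sqrt{21641}}{13}$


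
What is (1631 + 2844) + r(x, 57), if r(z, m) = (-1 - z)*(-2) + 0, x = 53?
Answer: 4583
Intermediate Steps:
r(z, m) = 2 + 2*z (r(z, m) = (2 + 2*z) + 0 = 2 + 2*z)
(1631 + 2844) + r(x, 57) = (1631 + 2844) + (2 + 2*53) = 4475 + (2 + 106) = 4475 + 108 = 4583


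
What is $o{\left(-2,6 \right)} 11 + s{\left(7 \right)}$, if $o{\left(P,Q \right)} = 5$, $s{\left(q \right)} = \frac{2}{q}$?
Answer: $\frac{387}{7} \approx 55.286$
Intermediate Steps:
$o{\left(-2,6 \right)} 11 + s{\left(7 \right)} = 5 \cdot 11 + \frac{2}{7} = 55 + 2 \cdot \frac{1}{7} = 55 + \frac{2}{7} = \frac{387}{7}$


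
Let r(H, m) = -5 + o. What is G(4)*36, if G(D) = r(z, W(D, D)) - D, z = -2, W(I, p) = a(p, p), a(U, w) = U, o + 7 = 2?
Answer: -504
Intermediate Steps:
o = -5 (o = -7 + 2 = -5)
W(I, p) = p
r(H, m) = -10 (r(H, m) = -5 - 5 = -10)
G(D) = -10 - D
G(4)*36 = (-10 - 1*4)*36 = (-10 - 4)*36 = -14*36 = -504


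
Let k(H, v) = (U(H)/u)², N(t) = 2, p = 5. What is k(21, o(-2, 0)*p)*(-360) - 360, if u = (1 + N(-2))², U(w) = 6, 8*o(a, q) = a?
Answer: -520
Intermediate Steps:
o(a, q) = a/8
u = 9 (u = (1 + 2)² = 3² = 9)
k(H, v) = 4/9 (k(H, v) = (6/9)² = (6*(⅑))² = (⅔)² = 4/9)
k(21, o(-2, 0)*p)*(-360) - 360 = (4/9)*(-360) - 360 = -160 - 360 = -520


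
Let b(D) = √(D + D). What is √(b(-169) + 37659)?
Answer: √(37659 + 13*I*√2) ≈ 194.06 + 0.0474*I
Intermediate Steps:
b(D) = √2*√D (b(D) = √(2*D) = √2*√D)
√(b(-169) + 37659) = √(√2*√(-169) + 37659) = √(√2*(13*I) + 37659) = √(13*I*√2 + 37659) = √(37659 + 13*I*√2)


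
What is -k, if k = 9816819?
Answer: -9816819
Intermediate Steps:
-k = -1*9816819 = -9816819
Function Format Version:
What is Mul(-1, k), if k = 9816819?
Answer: -9816819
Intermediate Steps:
Mul(-1, k) = Mul(-1, 9816819) = -9816819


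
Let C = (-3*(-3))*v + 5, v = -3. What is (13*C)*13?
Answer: -3718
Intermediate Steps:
C = -22 (C = -3*(-3)*(-3) + 5 = 9*(-3) + 5 = -27 + 5 = -22)
(13*C)*13 = (13*(-22))*13 = -286*13 = -3718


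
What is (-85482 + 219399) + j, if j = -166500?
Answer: -32583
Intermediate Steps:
(-85482 + 219399) + j = (-85482 + 219399) - 166500 = 133917 - 166500 = -32583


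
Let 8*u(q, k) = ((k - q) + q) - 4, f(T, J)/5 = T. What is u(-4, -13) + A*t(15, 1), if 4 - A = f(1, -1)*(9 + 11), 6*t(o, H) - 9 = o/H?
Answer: -3089/8 ≈ -386.13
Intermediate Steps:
f(T, J) = 5*T
t(o, H) = 3/2 + o/(6*H) (t(o, H) = 3/2 + (o/H)/6 = 3/2 + o/(6*H))
u(q, k) = -½ + k/8 (u(q, k) = (((k - q) + q) - 4)/8 = (k - 4)/8 = (-4 + k)/8 = -½ + k/8)
A = -96 (A = 4 - 5*1*(9 + 11) = 4 - 5*20 = 4 - 1*100 = 4 - 100 = -96)
u(-4, -13) + A*t(15, 1) = (-½ + (⅛)*(-13)) - 16*(15 + 9*1)/1 = (-½ - 13/8) - 16*(15 + 9) = -17/8 - 16*24 = -17/8 - 96*4 = -17/8 - 384 = -3089/8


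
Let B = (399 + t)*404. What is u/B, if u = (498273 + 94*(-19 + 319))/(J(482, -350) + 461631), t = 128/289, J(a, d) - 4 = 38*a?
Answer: 152150697/22383645649556 ≈ 6.7974e-6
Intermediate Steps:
J(a, d) = 4 + 38*a
t = 128/289 (t = 128*(1/289) = 128/289 ≈ 0.44291)
u = 526473/479951 (u = (498273 + 94*(-19 + 319))/((4 + 38*482) + 461631) = (498273 + 94*300)/((4 + 18316) + 461631) = (498273 + 28200)/(18320 + 461631) = 526473/479951 ≈ 1.0969)
B = 46637356/289 (B = (399 + 128/289)*404 = (115439/289)*404 = 46637356/289 ≈ 1.6138e+5)
u/B = 526473/(479951*(46637356/289)) = (526473/479951)*(289/46637356) = 152150697/22383645649556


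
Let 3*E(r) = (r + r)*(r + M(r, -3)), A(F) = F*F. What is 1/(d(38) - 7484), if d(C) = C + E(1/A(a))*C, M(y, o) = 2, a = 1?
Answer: -1/7370 ≈ -0.00013569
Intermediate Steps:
A(F) = F²
E(r) = 2*r*(2 + r)/3 (E(r) = ((r + r)*(r + 2))/3 = ((2*r)*(2 + r))/3 = (2*r*(2 + r))/3 = 2*r*(2 + r)/3)
d(C) = 3*C (d(C) = C + (2*(2 + 1/(1²))/(3*(1²)))*C = C + ((⅔)*(2 + 1/1)/1)*C = C + ((⅔)*1*(2 + 1))*C = C + ((⅔)*1*3)*C = C + 2*C = 3*C)
1/(d(38) - 7484) = 1/(3*38 - 7484) = 1/(114 - 7484) = 1/(-7370) = -1/7370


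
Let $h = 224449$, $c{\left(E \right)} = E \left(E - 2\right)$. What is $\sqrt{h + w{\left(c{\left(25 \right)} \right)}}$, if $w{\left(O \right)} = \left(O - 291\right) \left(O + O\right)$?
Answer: $\sqrt{551049} \approx 742.33$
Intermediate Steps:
$c{\left(E \right)} = E \left(-2 + E\right)$
$w{\left(O \right)} = 2 O \left(-291 + O\right)$ ($w{\left(O \right)} = \left(-291 + O\right) 2 O = 2 O \left(-291 + O\right)$)
$\sqrt{h + w{\left(c{\left(25 \right)} \right)}} = \sqrt{224449 + 2 \cdot 25 \left(-2 + 25\right) \left(-291 + 25 \left(-2 + 25\right)\right)} = \sqrt{224449 + 2 \cdot 25 \cdot 23 \left(-291 + 25 \cdot 23\right)} = \sqrt{224449 + 2 \cdot 575 \left(-291 + 575\right)} = \sqrt{224449 + 2 \cdot 575 \cdot 284} = \sqrt{224449 + 326600} = \sqrt{551049}$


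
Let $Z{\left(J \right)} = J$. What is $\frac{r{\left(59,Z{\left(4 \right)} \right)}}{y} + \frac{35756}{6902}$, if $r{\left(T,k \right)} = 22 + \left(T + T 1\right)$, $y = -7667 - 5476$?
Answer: $\frac{33498202}{6479499} \approx 5.1699$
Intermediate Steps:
$y = -13143$
$r{\left(T,k \right)} = 22 + 2 T$ ($r{\left(T,k \right)} = 22 + \left(T + T\right) = 22 + 2 T$)
$\frac{r{\left(59,Z{\left(4 \right)} \right)}}{y} + \frac{35756}{6902} = \frac{22 + 2 \cdot 59}{-13143} + \frac{35756}{6902} = \left(22 + 118\right) \left(- \frac{1}{13143}\right) + 35756 \cdot \frac{1}{6902} = 140 \left(- \frac{1}{13143}\right) + \frac{2554}{493} = - \frac{140}{13143} + \frac{2554}{493} = \frac{33498202}{6479499}$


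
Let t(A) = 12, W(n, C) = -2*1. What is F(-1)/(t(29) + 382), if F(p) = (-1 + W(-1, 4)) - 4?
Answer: -7/394 ≈ -0.017767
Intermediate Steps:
W(n, C) = -2
F(p) = -7 (F(p) = (-1 - 2) - 4 = -3 - 4 = -7)
F(-1)/(t(29) + 382) = -7/(12 + 382) = -7/394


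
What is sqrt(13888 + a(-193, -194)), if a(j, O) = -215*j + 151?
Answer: sqrt(55534) ≈ 235.66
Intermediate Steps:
a(j, O) = 151 - 215*j
sqrt(13888 + a(-193, -194)) = sqrt(13888 + (151 - 215*(-193))) = sqrt(13888 + (151 + 41495)) = sqrt(13888 + 41646) = sqrt(55534)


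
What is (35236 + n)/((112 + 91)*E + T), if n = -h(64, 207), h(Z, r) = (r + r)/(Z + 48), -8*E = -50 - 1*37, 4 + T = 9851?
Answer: 1973009/675059 ≈ 2.9227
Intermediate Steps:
T = 9847 (T = -4 + 9851 = 9847)
E = 87/8 (E = -(-50 - 1*37)/8 = -(-50 - 37)/8 = -⅛*(-87) = 87/8 ≈ 10.875)
h(Z, r) = 2*r/(48 + Z) (h(Z, r) = (2*r)/(48 + Z) = 2*r/(48 + Z))
n = -207/56 (n = -2*207/(48 + 64) = -2*207/112 = -1*207/56 = -207/56 ≈ -3.6964)
(35236 + n)/((112 + 91)*E + T) = (35236 - 207/56)/((112 + 91)*(87/8) + 9847) = 1973009/(56*(203*(87/8) + 9847)) = 1973009/(56*(17661/8 + 9847)) = 1973009/(56*(96437/8)) = (1973009/56)*(8/96437) = 1973009/675059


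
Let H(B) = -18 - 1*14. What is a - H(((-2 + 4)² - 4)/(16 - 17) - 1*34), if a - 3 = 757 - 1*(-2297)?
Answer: 3089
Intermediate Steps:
H(B) = -32 (H(B) = -18 - 14 = -32)
a = 3057 (a = 3 + (757 - 1*(-2297)) = 3 + (757 + 2297) = 3 + 3054 = 3057)
a - H(((-2 + 4)² - 4)/(16 - 17) - 1*34) = 3057 - 1*(-32) = 3057 + 32 = 3089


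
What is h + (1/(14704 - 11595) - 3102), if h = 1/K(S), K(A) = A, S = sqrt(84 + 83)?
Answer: -9644117/3109 + sqrt(167)/167 ≈ -3101.9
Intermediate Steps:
S = sqrt(167) ≈ 12.923
h = sqrt(167)/167 (h = 1/(sqrt(167)) = sqrt(167)/167 ≈ 0.077382)
h + (1/(14704 - 11595) - 3102) = sqrt(167)/167 + (1/(14704 - 11595) - 3102) = sqrt(167)/167 + (1/3109 - 3102) = sqrt(167)/167 - 9644117/3109 = -9644117/3109 + sqrt(167)/167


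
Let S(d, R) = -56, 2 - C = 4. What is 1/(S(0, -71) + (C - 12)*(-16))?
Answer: 1/168 ≈ 0.0059524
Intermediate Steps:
C = -2 (C = 2 - 1*4 = 2 - 4 = -2)
1/(S(0, -71) + (C - 12)*(-16)) = 1/(-56 + (-2 - 12)*(-16)) = 1/(-56 - 14*(-16)) = 1/(-56 + 224) = 1/168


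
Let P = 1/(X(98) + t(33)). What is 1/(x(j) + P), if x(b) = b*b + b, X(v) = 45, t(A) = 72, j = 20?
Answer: 117/49141 ≈ 0.0023809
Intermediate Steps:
P = 1/117 (P = 1/(45 + 72) = 1/117 ≈ 0.0085470)
x(b) = b + b² (x(b) = b² + b = b + b²)
1/(x(j) + P) = 1/(20*(1 + 20) + 1/117) = 1/(20*21 + 1/117) = 1/(420 + 1/117) = 1/(49141/117) = 117/49141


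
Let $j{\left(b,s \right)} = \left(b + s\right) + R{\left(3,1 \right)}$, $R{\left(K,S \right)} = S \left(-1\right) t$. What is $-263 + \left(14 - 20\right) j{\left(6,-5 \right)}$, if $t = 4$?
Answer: $-245$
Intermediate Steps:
$R{\left(K,S \right)} = - 4 S$ ($R{\left(K,S \right)} = S \left(-1\right) 4 = - S 4 = - 4 S$)
$j{\left(b,s \right)} = -4 + b + s$ ($j{\left(b,s \right)} = \left(b + s\right) - 4 = -4 + b + s$)
$-263 + \left(14 - 20\right) j{\left(6,-5 \right)} = -263 + \left(14 - 20\right) \left(-4 + 6 - 5\right) = -263 - -18 = -263 + 18 = -245$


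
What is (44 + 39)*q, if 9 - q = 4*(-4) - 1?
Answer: 2158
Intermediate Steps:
q = 26 (q = 9 - (4*(-4) - 1) = 9 - (-16 - 1) = 9 - 1*(-17) = 9 + 17 = 26)
(44 + 39)*q = (44 + 39)*26 = 83*26 = 2158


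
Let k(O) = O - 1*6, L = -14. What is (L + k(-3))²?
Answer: 529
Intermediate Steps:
k(O) = -6 + O (k(O) = O - 6 = -6 + O)
(L + k(-3))² = (-14 + (-6 - 3))² = (-14 - 9)² = (-23)² = 529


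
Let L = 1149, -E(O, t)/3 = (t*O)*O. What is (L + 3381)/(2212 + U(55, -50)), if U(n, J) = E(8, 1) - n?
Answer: 302/131 ≈ 2.3053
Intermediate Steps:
E(O, t) = -3*t*O² (E(O, t) = -3*t*O*O = -3*O*t*O = -3*t*O²)
U(n, J) = -192 - n (U(n, J) = -3*1*8² - n = -3*1*64 - n = -192 - n)
(L + 3381)/(2212 + U(55, -50)) = (1149 + 3381)/(2212 + (-192 - 1*55)) = 4530/(2212 + (-192 - 55)) = 4530/(2212 - 247) = 4530/1965 = 4530*(1/1965) = 302/131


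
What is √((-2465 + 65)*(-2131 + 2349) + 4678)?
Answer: I*√518522 ≈ 720.08*I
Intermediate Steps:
√((-2465 + 65)*(-2131 + 2349) + 4678) = √(-2400*218 + 4678) = √(-523200 + 4678) = √(-518522) = I*√518522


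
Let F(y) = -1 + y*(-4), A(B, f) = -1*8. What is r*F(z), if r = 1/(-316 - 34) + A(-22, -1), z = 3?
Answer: 36413/350 ≈ 104.04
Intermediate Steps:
A(B, f) = -8
F(y) = -1 - 4*y
r = -2801/350 (r = 1/(-316 - 34) - 8 = 1/(-350) - 8 = -1/350 - 8 = -2801/350 ≈ -8.0029)
r*F(z) = -2801*(-1 - 4*3)/350 = -2801*(-1 - 12)/350 = -2801/350*(-13) = 36413/350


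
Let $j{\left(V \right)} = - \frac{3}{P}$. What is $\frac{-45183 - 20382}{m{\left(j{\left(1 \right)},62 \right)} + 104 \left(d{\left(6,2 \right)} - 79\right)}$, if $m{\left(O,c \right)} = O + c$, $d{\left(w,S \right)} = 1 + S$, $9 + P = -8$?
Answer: $\frac{371535}{44437} \approx 8.3609$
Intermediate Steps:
$P = -17$ ($P = -9 - 8 = -17$)
$j{\left(V \right)} = \frac{3}{17}$ ($j{\left(V \right)} = - \frac{3}{-17} = \left(-3\right) \left(- \frac{1}{17}\right) = \frac{3}{17}$)
$\frac{-45183 - 20382}{m{\left(j{\left(1 \right)},62 \right)} + 104 \left(d{\left(6,2 \right)} - 79\right)} = \frac{-45183 - 20382}{\left(\frac{3}{17} + 62\right) + 104 \left(\left(1 + 2\right) - 79\right)} = - \frac{65565}{\frac{1057}{17} + 104 \left(3 - 79\right)} = - \frac{65565}{\frac{1057}{17} + 104 \left(-76\right)} = - \frac{65565}{\frac{1057}{17} - 7904} = - \frac{65565}{- \frac{133311}{17}} = \left(-65565\right) \left(- \frac{17}{133311}\right) = \frac{371535}{44437}$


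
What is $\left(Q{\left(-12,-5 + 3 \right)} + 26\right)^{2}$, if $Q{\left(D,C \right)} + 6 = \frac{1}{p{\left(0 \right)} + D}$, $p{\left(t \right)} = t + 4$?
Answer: $\frac{25281}{64} \approx 395.02$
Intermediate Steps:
$p{\left(t \right)} = 4 + t$
$Q{\left(D,C \right)} = -6 + \frac{1}{4 + D}$ ($Q{\left(D,C \right)} = -6 + \frac{1}{\left(4 + 0\right) + D} = -6 + \frac{1}{4 + D}$)
$\left(Q{\left(-12,-5 + 3 \right)} + 26\right)^{2} = \left(\frac{-23 - -72}{4 - 12} + 26\right)^{2} = \left(\frac{-23 + 72}{-8} + 26\right)^{2} = \left(\left(- \frac{1}{8}\right) 49 + 26\right)^{2} = \left(- \frac{49}{8} + 26\right)^{2} = \left(\frac{159}{8}\right)^{2} = \frac{25281}{64}$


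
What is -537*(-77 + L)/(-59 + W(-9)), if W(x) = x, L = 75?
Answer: -537/34 ≈ -15.794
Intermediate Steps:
-537*(-77 + L)/(-59 + W(-9)) = -537*(-77 + 75)/(-59 - 9) = -(-1074)/(-68) = -(-1074)*(-1)/68 = -537*1/34 = -537/34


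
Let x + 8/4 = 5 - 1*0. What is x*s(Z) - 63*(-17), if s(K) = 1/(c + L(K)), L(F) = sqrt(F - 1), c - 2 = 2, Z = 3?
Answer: 7503/7 - 3*sqrt(2)/14 ≈ 1071.6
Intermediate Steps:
c = 4 (c = 2 + 2 = 4)
L(F) = sqrt(-1 + F)
s(K) = 1/(4 + sqrt(-1 + K))
x = 3 (x = -2 + (5 - 1*0) = -2 + (5 + 0) = -2 + 5 = 3)
x*s(Z) - 63*(-17) = 3/(4 + sqrt(-1 + 3)) - 63*(-17) = 3/(4 + sqrt(2)) + 1071 = 1071 + 3/(4 + sqrt(2))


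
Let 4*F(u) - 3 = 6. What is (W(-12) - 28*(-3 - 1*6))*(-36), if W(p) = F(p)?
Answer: -9153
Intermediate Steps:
F(u) = 9/4 (F(u) = ¾ + (¼)*6 = ¾ + 3/2 = 9/4)
W(p) = 9/4
(W(-12) - 28*(-3 - 1*6))*(-36) = (9/4 - 28*(-3 - 1*6))*(-36) = (9/4 - 28*(-3 - 6))*(-36) = (9/4 - 28*(-9))*(-36) = (9/4 + 252)*(-36) = (1017/4)*(-36) = -9153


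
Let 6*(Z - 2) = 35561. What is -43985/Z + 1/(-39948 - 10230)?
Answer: -13242511553/1784981994 ≈ -7.4188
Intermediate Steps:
Z = 35573/6 (Z = 2 + (⅙)*35561 = 2 + 35561/6 = 35573/6 ≈ 5928.8)
-43985/Z + 1/(-39948 - 10230) = -43985/35573/6 + 1/(-39948 - 10230) = -43985*6/35573 + 1/(-50178) = -263910/35573 - 1/50178 = -13242511553/1784981994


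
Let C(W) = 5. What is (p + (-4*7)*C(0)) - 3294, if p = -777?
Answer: -4211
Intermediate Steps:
(p + (-4*7)*C(0)) - 3294 = (-777 - 4*7*5) - 3294 = (-777 - 28*5) - 3294 = (-777 - 140) - 3294 = -917 - 3294 = -4211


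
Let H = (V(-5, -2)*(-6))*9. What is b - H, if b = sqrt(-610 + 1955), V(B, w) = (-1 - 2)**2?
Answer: 486 + sqrt(1345) ≈ 522.67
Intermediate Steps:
V(B, w) = 9 (V(B, w) = (-3)**2 = 9)
b = sqrt(1345) ≈ 36.674
H = -486 (H = (9*(-6))*9 = -54*9 = -486)
b - H = sqrt(1345) - 1*(-486) = sqrt(1345) + 486 = 486 + sqrt(1345)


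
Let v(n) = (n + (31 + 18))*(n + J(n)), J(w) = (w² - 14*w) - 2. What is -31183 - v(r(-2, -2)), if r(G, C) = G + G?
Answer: -34153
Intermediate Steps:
r(G, C) = 2*G
J(w) = -2 + w² - 14*w
v(n) = (49 + n)*(-2 + n² - 13*n) (v(n) = (n + (31 + 18))*(n + (-2 + n² - 14*n)) = (n + 49)*(-2 + n² - 13*n) = (49 + n)*(-2 + n² - 13*n))
-31183 - v(r(-2, -2)) = -31183 - (-98 + (2*(-2))³ - 1278*(-2) + 36*(2*(-2))²) = -31183 - (-98 + (-4)³ - 639*(-4) + 36*(-4)²) = -31183 - (-98 - 64 + 2556 + 36*16) = -31183 - (-98 - 64 + 2556 + 576) = -31183 - 1*2970 = -31183 - 2970 = -34153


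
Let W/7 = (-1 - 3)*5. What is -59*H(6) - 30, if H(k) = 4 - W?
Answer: -8526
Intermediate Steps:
W = -140 (W = 7*((-1 - 3)*5) = 7*(-4*5) = 7*(-20) = -140)
H(k) = 144 (H(k) = 4 - 1*(-140) = 4 + 140 = 144)
-59*H(6) - 30 = -59*144 - 30 = -8496 - 30 = -8526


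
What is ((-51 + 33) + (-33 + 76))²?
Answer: 625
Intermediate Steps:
((-51 + 33) + (-33 + 76))² = (-18 + 43)² = 25² = 625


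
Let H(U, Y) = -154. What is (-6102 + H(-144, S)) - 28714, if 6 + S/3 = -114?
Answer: -34970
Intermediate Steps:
S = -360 (S = -18 + 3*(-114) = -18 - 342 = -360)
(-6102 + H(-144, S)) - 28714 = (-6102 - 154) - 28714 = -6256 - 28714 = -34970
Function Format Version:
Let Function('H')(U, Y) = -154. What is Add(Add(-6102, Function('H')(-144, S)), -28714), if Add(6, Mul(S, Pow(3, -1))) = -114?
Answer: -34970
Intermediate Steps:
S = -360 (S = Add(-18, Mul(3, -114)) = Add(-18, -342) = -360)
Add(Add(-6102, Function('H')(-144, S)), -28714) = Add(Add(-6102, -154), -28714) = Add(-6256, -28714) = -34970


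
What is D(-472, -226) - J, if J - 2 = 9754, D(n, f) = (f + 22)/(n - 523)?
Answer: -9707016/995 ≈ -9755.8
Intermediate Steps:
D(n, f) = (22 + f)/(-523 + n)
J = 9756 (J = 2 + 9754 = 9756)
D(-472, -226) - J = (22 - 226)/(-523 - 472) - 1*9756 = -204/(-995) - 9756 = -1/995*(-204) - 9756 = 204/995 - 9756 = -9707016/995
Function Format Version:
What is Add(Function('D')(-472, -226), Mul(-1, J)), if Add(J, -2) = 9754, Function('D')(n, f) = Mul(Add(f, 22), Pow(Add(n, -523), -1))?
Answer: Rational(-9707016, 995) ≈ -9755.8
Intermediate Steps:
Function('D')(n, f) = Mul(Pow(Add(-523, n), -1), Add(22, f)) (Function('D')(n, f) = Mul(Add(22, f), Pow(Add(-523, n), -1)) = Mul(Pow(Add(-523, n), -1), Add(22, f)))
J = 9756 (J = Add(2, 9754) = 9756)
Add(Function('D')(-472, -226), Mul(-1, J)) = Add(Mul(Pow(Add(-523, -472), -1), Add(22, -226)), Mul(-1, 9756)) = Add(Mul(Pow(-995, -1), -204), -9756) = Add(Mul(Rational(-1, 995), -204), -9756) = Add(Rational(204, 995), -9756) = Rational(-9707016, 995)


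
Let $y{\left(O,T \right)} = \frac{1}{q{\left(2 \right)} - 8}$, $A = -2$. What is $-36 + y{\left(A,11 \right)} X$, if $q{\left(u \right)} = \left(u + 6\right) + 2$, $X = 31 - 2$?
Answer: $- \frac{43}{2} \approx -21.5$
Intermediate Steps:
$X = 29$
$q{\left(u \right)} = 8 + u$ ($q{\left(u \right)} = \left(6 + u\right) + 2 = 8 + u$)
$y{\left(O,T \right)} = \frac{1}{2}$ ($y{\left(O,T \right)} = \frac{1}{\left(8 + 2\right) - 8} = \frac{1}{10 - 8} = \frac{1}{2}$)
$-36 + y{\left(A,11 \right)} X = -36 + \frac{1}{2} \cdot 29 = -36 + \frac{29}{2} = - \frac{43}{2}$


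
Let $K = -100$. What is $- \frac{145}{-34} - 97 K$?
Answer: $\frac{329945}{34} \approx 9704.3$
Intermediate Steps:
$- \frac{145}{-34} - 97 K = - \frac{145}{-34} - -9700 = \left(-145\right) \left(- \frac{1}{34}\right) + 9700 = \frac{145}{34} + 9700 = \frac{329945}{34}$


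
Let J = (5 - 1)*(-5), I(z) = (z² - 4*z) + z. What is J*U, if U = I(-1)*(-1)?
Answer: 80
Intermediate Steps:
I(z) = z² - 3*z
J = -20 (J = 4*(-5) = -20)
U = -4 (U = -(-3 - 1)*(-1) = -1*(-4)*(-1) = 4*(-1) = -4)
J*U = -20*(-4) = 80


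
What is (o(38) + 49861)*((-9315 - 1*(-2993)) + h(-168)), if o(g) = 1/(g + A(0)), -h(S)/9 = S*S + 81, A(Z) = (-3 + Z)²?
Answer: -611802160356/47 ≈ -1.3017e+10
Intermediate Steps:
h(S) = -729 - 9*S² (h(S) = -9*(S*S + 81) = -9*(S² + 81) = -9*(81 + S²) = -729 - 9*S²)
o(g) = 1/(9 + g) (o(g) = 1/(g + (-3 + 0)²) = 1/(g + (-3)²) = 1/(g + 9) = 1/(9 + g))
(o(38) + 49861)*((-9315 - 1*(-2993)) + h(-168)) = (1/(9 + 38) + 49861)*((-9315 - 1*(-2993)) + (-729 - 9*(-168)²)) = (1/47 + 49861)*((-9315 + 2993) + (-729 - 9*28224)) = (1/47 + 49861)*(-6322 + (-729 - 254016)) = 2343468*(-6322 - 254745)/47 = (2343468/47)*(-261067) = -611802160356/47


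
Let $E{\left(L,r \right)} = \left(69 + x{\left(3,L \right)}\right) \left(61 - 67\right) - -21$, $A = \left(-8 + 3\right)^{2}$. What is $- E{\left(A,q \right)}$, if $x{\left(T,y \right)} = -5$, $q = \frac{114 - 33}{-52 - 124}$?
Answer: $363$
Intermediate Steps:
$q = - \frac{81}{176}$ ($q = \frac{81}{-176} = 81 \left(- \frac{1}{176}\right) = - \frac{81}{176} \approx -0.46023$)
$A = 25$ ($A = \left(-5\right)^{2} = 25$)
$E{\left(L,r \right)} = -363$ ($E{\left(L,r \right)} = \left(69 - 5\right) \left(61 - 67\right) - -21 = 64 \left(-6\right) + 21 = -384 + 21 = -363$)
$- E{\left(A,q \right)} = \left(-1\right) \left(-363\right) = 363$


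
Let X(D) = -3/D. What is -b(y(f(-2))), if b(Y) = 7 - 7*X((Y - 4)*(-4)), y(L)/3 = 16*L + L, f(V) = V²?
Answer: -5579/800 ≈ -6.9737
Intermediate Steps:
y(L) = 51*L (y(L) = 3*(16*L + L) = 3*(17*L) = 51*L)
b(Y) = 7 + 21/(16 - 4*Y) (b(Y) = 7 - (-21)/((Y - 4)*(-4)) = 7 - (-21)/((-4 + Y)*(-4)) = 7 - (-21)/(16 - 4*Y) = 7 + 21/(16 - 4*Y))
-b(y(f(-2))) = -7*(-19 + 4*(51*(-2)²))/(4*(-4 + 51*(-2)²)) = -7*(-19 + 4*(51*4))/(4*(-4 + 51*4)) = -7*(-19 + 4*204)/(4*(-4 + 204)) = -7*(-19 + 816)/(4*200) = -7*797/(4*200) = -1*5579/800 = -5579/800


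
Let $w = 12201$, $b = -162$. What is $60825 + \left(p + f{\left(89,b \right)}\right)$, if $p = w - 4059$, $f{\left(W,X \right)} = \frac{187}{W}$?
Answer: $\frac{6138250}{89} \approx 68969.0$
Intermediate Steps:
$p = 8142$ ($p = 12201 - 4059 = 8142$)
$60825 + \left(p + f{\left(89,b \right)}\right) = 60825 + \left(8142 + \frac{187}{89}\right) = 60825 + \frac{724825}{89} = \frac{6138250}{89}$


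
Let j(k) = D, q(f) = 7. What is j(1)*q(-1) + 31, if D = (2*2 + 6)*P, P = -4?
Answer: -249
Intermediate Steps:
D = -40 (D = (2*2 + 6)*(-4) = (4 + 6)*(-4) = 10*(-4) = -40)
j(k) = -40
j(1)*q(-1) + 31 = -40*7 + 31 = -280 + 31 = -249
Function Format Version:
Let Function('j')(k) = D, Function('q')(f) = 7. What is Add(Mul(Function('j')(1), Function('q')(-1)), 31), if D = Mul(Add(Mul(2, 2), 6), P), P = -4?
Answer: -249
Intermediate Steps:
D = -40 (D = Mul(Add(Mul(2, 2), 6), -4) = Mul(Add(4, 6), -4) = Mul(10, -4) = -40)
Function('j')(k) = -40
Add(Mul(Function('j')(1), Function('q')(-1)), 31) = Add(Mul(-40, 7), 31) = Add(-280, 31) = -249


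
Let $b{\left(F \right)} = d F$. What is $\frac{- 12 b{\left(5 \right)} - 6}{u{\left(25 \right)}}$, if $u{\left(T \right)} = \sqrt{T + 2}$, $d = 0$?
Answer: $- \frac{2 \sqrt{3}}{3} \approx -1.1547$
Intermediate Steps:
$b{\left(F \right)} = 0$ ($b{\left(F \right)} = 0 F = 0$)
$u{\left(T \right)} = \sqrt{2 + T}$
$\frac{- 12 b{\left(5 \right)} - 6}{u{\left(25 \right)}} = \frac{\left(-12\right) 0 - 6}{\sqrt{2 + 25}} = \frac{0 - 6}{\sqrt{27}} = - \frac{6}{3 \sqrt{3}} = - 6 \frac{\sqrt{3}}{9} = - \frac{2 \sqrt{3}}{3}$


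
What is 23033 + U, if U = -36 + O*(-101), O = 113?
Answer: 11584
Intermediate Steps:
U = -11449 (U = -36 + 113*(-101) = -36 - 11413 = -11449)
23033 + U = 23033 - 11449 = 11584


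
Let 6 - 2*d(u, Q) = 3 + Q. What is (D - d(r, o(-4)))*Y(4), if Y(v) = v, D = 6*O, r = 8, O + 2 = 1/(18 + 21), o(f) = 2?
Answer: -642/13 ≈ -49.385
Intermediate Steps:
O = -77/39 (O = -2 + 1/(18 + 21) = -2 + 1/39 = -77/39 ≈ -1.9744)
d(u, Q) = 3/2 - Q/2 (d(u, Q) = 3 - (3 + Q)/2 = 3 + (-3/2 - Q/2) = 3/2 - Q/2)
D = -154/13 (D = 6*(-77/39) = -154/13 ≈ -11.846)
(D - d(r, o(-4)))*Y(4) = (-154/13 - (3/2 - 1/2*2))*4 = (-154/13 - (3/2 - 1))*4 = (-154/13 - 1*1/2)*4 = (-154/13 - 1/2)*4 = -321/26*4 = -642/13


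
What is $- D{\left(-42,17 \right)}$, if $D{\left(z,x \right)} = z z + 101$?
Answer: $-1865$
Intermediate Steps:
$D{\left(z,x \right)} = 101 + z^{2}$ ($D{\left(z,x \right)} = z^{2} + 101 = 101 + z^{2}$)
$- D{\left(-42,17 \right)} = - (101 + \left(-42\right)^{2}) = - (101 + 1764) = \left(-1\right) 1865 = -1865$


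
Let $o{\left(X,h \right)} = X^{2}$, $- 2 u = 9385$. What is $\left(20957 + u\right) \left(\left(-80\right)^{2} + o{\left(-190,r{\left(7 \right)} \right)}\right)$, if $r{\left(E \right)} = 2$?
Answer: $691241250$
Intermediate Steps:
$u = - \frac{9385}{2}$ ($u = \left(- \frac{1}{2}\right) 9385 = - \frac{9385}{2} \approx -4692.5$)
$\left(20957 + u\right) \left(\left(-80\right)^{2} + o{\left(-190,r{\left(7 \right)} \right)}\right) = \left(20957 - \frac{9385}{2}\right) \left(\left(-80\right)^{2} + \left(-190\right)^{2}\right) = \frac{32529 \left(6400 + 36100\right)}{2} = \frac{32529}{2} \cdot 42500 = 691241250$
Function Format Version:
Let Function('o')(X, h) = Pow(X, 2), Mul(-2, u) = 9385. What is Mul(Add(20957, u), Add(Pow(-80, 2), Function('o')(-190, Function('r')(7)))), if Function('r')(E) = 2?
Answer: 691241250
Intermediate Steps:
u = Rational(-9385, 2) (u = Mul(Rational(-1, 2), 9385) = Rational(-9385, 2) ≈ -4692.5)
Mul(Add(20957, u), Add(Pow(-80, 2), Function('o')(-190, Function('r')(7)))) = Mul(Add(20957, Rational(-9385, 2)), Add(Pow(-80, 2), Pow(-190, 2))) = Mul(Rational(32529, 2), Add(6400, 36100)) = Mul(Rational(32529, 2), 42500) = 691241250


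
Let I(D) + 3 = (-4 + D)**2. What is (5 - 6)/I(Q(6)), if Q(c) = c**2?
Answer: -1/1021 ≈ -0.00097943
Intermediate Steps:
I(D) = -3 + (-4 + D)**2
(5 - 6)/I(Q(6)) = (5 - 6)/(-3 + (-4 + 6**2)**2) = -1/(-3 + (-4 + 36)**2) = -1/(-3 + 32**2) = -1/(-3 + 1024) = -1/1021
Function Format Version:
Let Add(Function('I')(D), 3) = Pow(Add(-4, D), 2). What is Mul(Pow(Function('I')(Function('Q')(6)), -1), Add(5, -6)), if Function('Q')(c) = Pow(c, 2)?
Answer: Rational(-1, 1021) ≈ -0.00097943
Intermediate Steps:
Function('I')(D) = Add(-3, Pow(Add(-4, D), 2))
Mul(Pow(Function('I')(Function('Q')(6)), -1), Add(5, -6)) = Mul(Pow(Add(-3, Pow(Add(-4, Pow(6, 2)), 2)), -1), Add(5, -6)) = Mul(Pow(Add(-3, Pow(Add(-4, 36), 2)), -1), -1) = Mul(Pow(Add(-3, Pow(32, 2)), -1), -1) = Mul(Pow(Add(-3, 1024), -1), -1) = Mul(Pow(1021, -1), -1) = Mul(Rational(1, 1021), -1) = Rational(-1, 1021)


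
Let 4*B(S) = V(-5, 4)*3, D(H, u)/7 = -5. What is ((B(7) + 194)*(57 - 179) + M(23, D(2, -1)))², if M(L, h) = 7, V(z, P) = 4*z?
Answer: 476592561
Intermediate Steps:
D(H, u) = -35 (D(H, u) = 7*(-5) = -35)
B(S) = -15 (B(S) = ((4*(-5))*3)/4 = (-20*3)/4 = (¼)*(-60) = -15)
((B(7) + 194)*(57 - 179) + M(23, D(2, -1)))² = ((-15 + 194)*(57 - 179) + 7)² = (179*(-122) + 7)² = (-21838 + 7)² = (-21831)² = 476592561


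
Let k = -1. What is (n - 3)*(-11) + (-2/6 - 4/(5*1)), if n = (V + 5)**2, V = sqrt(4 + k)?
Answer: -4142/15 - 110*sqrt(3) ≈ -466.66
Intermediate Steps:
V = sqrt(3) (V = sqrt(4 - 1) = sqrt(3) ≈ 1.7320)
n = (5 + sqrt(3))**2 (n = (sqrt(3) + 5)**2 = (5 + sqrt(3))**2 ≈ 45.320)
(n - 3)*(-11) + (-2/6 - 4/(5*1)) = ((5 + sqrt(3))**2 - 3)*(-11) + (-2/6 - 4/(5*1)) = (-3 + (5 + sqrt(3))**2)*(-11) + (-2*1/6 - 4/5) = (33 - 11*(5 + sqrt(3))**2) + (-1/3 - 4*1/5) = (33 - 11*(5 + sqrt(3))**2) + (-1/3 - 4/5) = (33 - 11*(5 + sqrt(3))**2) - 17/15 = 478/15 - 11*(5 + sqrt(3))**2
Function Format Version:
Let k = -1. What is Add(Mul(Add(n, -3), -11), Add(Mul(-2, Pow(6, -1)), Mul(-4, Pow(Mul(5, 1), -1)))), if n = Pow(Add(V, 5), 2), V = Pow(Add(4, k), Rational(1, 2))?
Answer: Add(Rational(-4142, 15), Mul(-110, Pow(3, Rational(1, 2)))) ≈ -466.66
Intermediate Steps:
V = Pow(3, Rational(1, 2)) (V = Pow(Add(4, -1), Rational(1, 2)) = Pow(3, Rational(1, 2)) ≈ 1.7320)
n = Pow(Add(5, Pow(3, Rational(1, 2))), 2) (n = Pow(Add(Pow(3, Rational(1, 2)), 5), 2) = Pow(Add(5, Pow(3, Rational(1, 2))), 2) ≈ 45.320)
Add(Mul(Add(n, -3), -11), Add(Mul(-2, Pow(6, -1)), Mul(-4, Pow(Mul(5, 1), -1)))) = Add(Mul(Add(Pow(Add(5, Pow(3, Rational(1, 2))), 2), -3), -11), Add(Mul(-2, Pow(6, -1)), Mul(-4, Pow(Mul(5, 1), -1)))) = Add(Mul(Add(-3, Pow(Add(5, Pow(3, Rational(1, 2))), 2)), -11), Add(Mul(-2, Rational(1, 6)), Mul(-4, Pow(5, -1)))) = Add(Add(33, Mul(-11, Pow(Add(5, Pow(3, Rational(1, 2))), 2))), Add(Rational(-1, 3), Mul(-4, Rational(1, 5)))) = Add(Add(33, Mul(-11, Pow(Add(5, Pow(3, Rational(1, 2))), 2))), Add(Rational(-1, 3), Rational(-4, 5))) = Add(Add(33, Mul(-11, Pow(Add(5, Pow(3, Rational(1, 2))), 2))), Rational(-17, 15)) = Add(Rational(478, 15), Mul(-11, Pow(Add(5, Pow(3, Rational(1, 2))), 2)))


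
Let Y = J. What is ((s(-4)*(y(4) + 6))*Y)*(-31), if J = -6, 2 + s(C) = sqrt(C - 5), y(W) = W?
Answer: -3720 + 5580*I ≈ -3720.0 + 5580.0*I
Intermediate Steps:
s(C) = -2 + sqrt(-5 + C) (s(C) = -2 + sqrt(C - 5) = -2 + sqrt(-5 + C))
Y = -6
((s(-4)*(y(4) + 6))*Y)*(-31) = (((-2 + sqrt(-5 - 4))*(4 + 6))*(-6))*(-31) = (((-2 + sqrt(-9))*10)*(-6))*(-31) = (((-2 + 3*I)*10)*(-6))*(-31) = ((-20 + 30*I)*(-6))*(-31) = (120 - 180*I)*(-31) = -3720 + 5580*I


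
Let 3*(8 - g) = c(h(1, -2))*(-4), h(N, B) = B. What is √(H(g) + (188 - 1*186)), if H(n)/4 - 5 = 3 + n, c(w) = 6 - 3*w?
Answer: √130 ≈ 11.402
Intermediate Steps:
g = 24 (g = 8 - (6 - 3*(-2))*(-4)/3 = 8 - (6 + 6)*(-4)/3 = 8 - 4*(-4) = 8 - ⅓*(-48) = 8 + 16 = 24)
H(n) = 32 + 4*n (H(n) = 20 + 4*(3 + n) = 20 + (12 + 4*n) = 32 + 4*n)
√(H(g) + (188 - 1*186)) = √((32 + 4*24) + (188 - 1*186)) = √((32 + 96) + (188 - 186)) = √(128 + 2) = √130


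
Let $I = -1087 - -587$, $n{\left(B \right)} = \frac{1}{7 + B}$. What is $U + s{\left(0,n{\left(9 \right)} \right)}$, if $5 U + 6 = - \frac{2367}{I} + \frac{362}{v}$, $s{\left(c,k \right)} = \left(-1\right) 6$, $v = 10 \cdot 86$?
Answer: $- \frac{663169}{107500} \approx -6.169$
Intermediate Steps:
$v = 860$
$I = -500$ ($I = -1087 + 587 = -500$)
$s{\left(c,k \right)} = -6$
$U = - \frac{18169}{107500}$ ($U = - \frac{6}{5} + \frac{- \frac{2367}{-500} + \frac{362}{860}}{5} = - \frac{6}{5} + \frac{\left(-2367\right) \left(- \frac{1}{500}\right) + 362 \cdot \frac{1}{860}}{5} = - \frac{6}{5} + \frac{\frac{2367}{500} + \frac{181}{430}}{5} = - \frac{6}{5} + \frac{1}{5} \cdot \frac{110831}{21500} = - \frac{6}{5} + \frac{110831}{107500} = - \frac{18169}{107500} \approx -0.16901$)
$U + s{\left(0,n{\left(9 \right)} \right)} = - \frac{18169}{107500} - 6 = - \frac{663169}{107500}$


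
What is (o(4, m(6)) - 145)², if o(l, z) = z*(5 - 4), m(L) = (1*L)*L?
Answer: 11881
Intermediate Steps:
m(L) = L² (m(L) = L*L = L²)
o(l, z) = z (o(l, z) = z*1 = z)
(o(4, m(6)) - 145)² = (6² - 145)² = (36 - 145)² = (-109)² = 11881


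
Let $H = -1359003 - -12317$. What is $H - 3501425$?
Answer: $-4848111$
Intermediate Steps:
$H = -1346686$ ($H = -1359003 + 12317 = -1346686$)
$H - 3501425 = -1346686 - 3501425 = -4848111$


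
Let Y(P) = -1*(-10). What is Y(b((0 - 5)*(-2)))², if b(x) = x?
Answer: 100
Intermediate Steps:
Y(P) = 10
Y(b((0 - 5)*(-2)))² = 10² = 100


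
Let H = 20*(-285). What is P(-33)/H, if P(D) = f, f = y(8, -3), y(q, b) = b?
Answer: 1/1900 ≈ 0.00052632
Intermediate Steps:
f = -3
P(D) = -3
H = -5700
P(-33)/H = -3/(-5700) = -3*(-1/5700) = 1/1900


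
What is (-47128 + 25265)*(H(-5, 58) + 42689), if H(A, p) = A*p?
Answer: -926969337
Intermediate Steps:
(-47128 + 25265)*(H(-5, 58) + 42689) = (-47128 + 25265)*(-5*58 + 42689) = -21863*(-290 + 42689) = -21863*42399 = -926969337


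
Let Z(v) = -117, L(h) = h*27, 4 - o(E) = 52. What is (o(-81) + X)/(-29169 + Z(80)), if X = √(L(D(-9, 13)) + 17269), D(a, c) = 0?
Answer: 8/4881 - √17269/29286 ≈ -0.0028482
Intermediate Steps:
o(E) = -48 (o(E) = 4 - 1*52 = 4 - 52 = -48)
L(h) = 27*h
X = √17269 (X = √(27*0 + 17269) = √(0 + 17269) = √17269 ≈ 131.41)
(o(-81) + X)/(-29169 + Z(80)) = (-48 + √17269)/(-29169 - 117) = (-48 + √17269)/(-29286) = (-48 + √17269)*(-1/29286) = 8/4881 - √17269/29286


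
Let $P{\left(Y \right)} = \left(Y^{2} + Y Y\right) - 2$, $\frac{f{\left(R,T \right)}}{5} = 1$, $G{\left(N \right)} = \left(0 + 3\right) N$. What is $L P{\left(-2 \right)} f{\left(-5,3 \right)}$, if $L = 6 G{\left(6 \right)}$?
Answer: $3240$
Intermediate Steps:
$G{\left(N \right)} = 3 N$
$f{\left(R,T \right)} = 5$ ($f{\left(R,T \right)} = 5 \cdot 1 = 5$)
$P{\left(Y \right)} = -2 + 2 Y^{2}$ ($P{\left(Y \right)} = \left(Y^{2} + Y^{2}\right) - 2 = 2 Y^{2} - 2 = -2 + 2 Y^{2}$)
$L = 108$ ($L = 6 \cdot 3 \cdot 6 = 6 \cdot 18 = 108$)
$L P{\left(-2 \right)} f{\left(-5,3 \right)} = 108 \left(-2 + 2 \left(-2\right)^{2}\right) 5 = 108 \left(-2 + 2 \cdot 4\right) 5 = 108 \left(-2 + 8\right) 5 = 108 \cdot 6 \cdot 5 = 648 \cdot 5 = 3240$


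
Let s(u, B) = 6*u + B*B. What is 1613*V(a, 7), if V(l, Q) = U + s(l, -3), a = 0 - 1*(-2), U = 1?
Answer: 35486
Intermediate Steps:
a = 2 (a = 0 + 2 = 2)
s(u, B) = B² + 6*u (s(u, B) = 6*u + B² = B² + 6*u)
V(l, Q) = 10 + 6*l (V(l, Q) = 1 + ((-3)² + 6*l) = 1 + (9 + 6*l) = 10 + 6*l)
1613*V(a, 7) = 1613*(10 + 6*2) = 1613*(10 + 12) = 1613*22 = 35486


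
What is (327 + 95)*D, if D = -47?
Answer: -19834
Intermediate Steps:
(327 + 95)*D = (327 + 95)*(-47) = 422*(-47) = -19834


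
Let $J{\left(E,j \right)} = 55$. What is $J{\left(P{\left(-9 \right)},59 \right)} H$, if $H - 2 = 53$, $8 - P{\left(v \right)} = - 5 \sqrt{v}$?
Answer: $3025$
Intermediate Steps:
$P{\left(v \right)} = 8 + 5 \sqrt{v}$ ($P{\left(v \right)} = 8 - - 5 \sqrt{v} = 8 + 5 \sqrt{v}$)
$H = 55$ ($H = 2 + 53 = 55$)
$J{\left(P{\left(-9 \right)},59 \right)} H = 55 \cdot 55 = 3025$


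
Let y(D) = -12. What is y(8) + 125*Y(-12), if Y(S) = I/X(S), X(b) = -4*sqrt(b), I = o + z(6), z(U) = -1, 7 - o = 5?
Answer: -12 + 125*I*sqrt(3)/24 ≈ -12.0 + 9.0211*I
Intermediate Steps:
o = 2 (o = 7 - 1*5 = 7 - 5 = 2)
I = 1 (I = 2 - 1 = 1)
Y(S) = -1/(4*sqrt(S)) (Y(S) = 1/(-4*sqrt(S)) = 1*(-1/(4*sqrt(S))) = -1/(4*sqrt(S)))
y(8) + 125*Y(-12) = -12 + 125*(-(-1)*I*sqrt(3)/24) = -12 + 125*(I*sqrt(3)/24) = -12 + 125*I*sqrt(3)/24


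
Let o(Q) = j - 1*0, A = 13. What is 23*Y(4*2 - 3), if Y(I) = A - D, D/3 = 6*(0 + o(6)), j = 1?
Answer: -115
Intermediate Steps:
o(Q) = 1 (o(Q) = 1 - 1*0 = 1 + 0 = 1)
D = 18 (D = 3*(6*(0 + 1)) = 3*(6*1) = 3*6 = 18)
Y(I) = -5 (Y(I) = 13 - 1*18 = 13 - 18 = -5)
23*Y(4*2 - 3) = 23*(-5) = -115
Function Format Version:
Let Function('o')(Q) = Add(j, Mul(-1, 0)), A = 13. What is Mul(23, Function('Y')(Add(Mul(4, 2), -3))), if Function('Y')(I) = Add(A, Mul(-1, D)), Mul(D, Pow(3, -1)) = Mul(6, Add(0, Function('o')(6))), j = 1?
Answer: -115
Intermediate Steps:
Function('o')(Q) = 1 (Function('o')(Q) = Add(1, Mul(-1, 0)) = Add(1, 0) = 1)
D = 18 (D = Mul(3, Mul(6, Add(0, 1))) = Mul(3, Mul(6, 1)) = Mul(3, 6) = 18)
Function('Y')(I) = -5 (Function('Y')(I) = Add(13, Mul(-1, 18)) = Add(13, -18) = -5)
Mul(23, Function('Y')(Add(Mul(4, 2), -3))) = Mul(23, -5) = -115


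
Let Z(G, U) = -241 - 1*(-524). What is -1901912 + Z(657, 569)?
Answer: -1901629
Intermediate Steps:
Z(G, U) = 283 (Z(G, U) = -241 + 524 = 283)
-1901912 + Z(657, 569) = -1901912 + 283 = -1901629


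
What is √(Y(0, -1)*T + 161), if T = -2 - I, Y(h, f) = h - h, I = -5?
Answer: √161 ≈ 12.689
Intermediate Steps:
Y(h, f) = 0
T = 3 (T = -2 - 1*(-5) = -2 + 5 = 3)
√(Y(0, -1)*T + 161) = √(0*3 + 161) = √(0 + 161) = √161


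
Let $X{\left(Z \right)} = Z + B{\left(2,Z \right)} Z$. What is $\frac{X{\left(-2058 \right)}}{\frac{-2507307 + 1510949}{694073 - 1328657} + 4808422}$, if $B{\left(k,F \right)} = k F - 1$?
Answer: $\frac{2687694228576}{1525674331403} \approx 1.7616$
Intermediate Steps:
$B{\left(k,F \right)} = -1 + F k$ ($B{\left(k,F \right)} = F k - 1 = -1 + F k$)
$X{\left(Z \right)} = Z + Z \left(-1 + 2 Z\right)$ ($X{\left(Z \right)} = Z + \left(-1 + Z 2\right) Z = Z + \left(-1 + 2 Z\right) Z = Z + Z \left(-1 + 2 Z\right)$)
$\frac{X{\left(-2058 \right)}}{\frac{-2507307 + 1510949}{694073 - 1328657} + 4808422} = \frac{2 \left(-2058\right)^{2}}{\frac{-2507307 + 1510949}{694073 - 1328657} + 4808422} = \frac{2 \cdot 4235364}{- \frac{996358}{-634584} + 4808422} = \frac{8470728}{\left(-996358\right) \left(- \frac{1}{634584}\right) + 4808422} = \frac{8470728}{\frac{498179}{317292} + 4808422} = \frac{8470728}{\frac{1525674331403}{317292}} = 8470728 \cdot \frac{317292}{1525674331403} = \frac{2687694228576}{1525674331403}$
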